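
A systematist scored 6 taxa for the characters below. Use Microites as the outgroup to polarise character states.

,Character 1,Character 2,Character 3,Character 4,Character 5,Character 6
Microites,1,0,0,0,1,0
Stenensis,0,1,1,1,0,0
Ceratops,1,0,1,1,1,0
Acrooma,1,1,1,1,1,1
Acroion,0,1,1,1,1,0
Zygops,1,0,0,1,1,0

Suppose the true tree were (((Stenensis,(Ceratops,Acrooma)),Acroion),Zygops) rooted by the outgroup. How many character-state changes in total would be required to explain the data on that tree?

Map each character onto (((Stenensis,(Ceratops,Acrooma)),Acroion),Zygops) (rooted by Microites) and count the minimum state changes it requires (Fitch parsimony):
Character 1: 2; Character 2: 2; Character 3: 1; Character 4: 1; Character 5: 1; Character 6: 1.
Total tree length = 8.

8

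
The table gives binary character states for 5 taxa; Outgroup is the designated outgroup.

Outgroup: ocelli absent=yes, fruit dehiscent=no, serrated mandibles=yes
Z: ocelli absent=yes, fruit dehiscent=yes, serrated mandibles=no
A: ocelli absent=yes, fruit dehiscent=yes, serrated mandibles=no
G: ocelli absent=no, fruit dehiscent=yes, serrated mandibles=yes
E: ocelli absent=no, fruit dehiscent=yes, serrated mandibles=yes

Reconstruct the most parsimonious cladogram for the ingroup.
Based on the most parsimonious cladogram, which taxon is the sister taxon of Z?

Character polarity is set by the outgroup: the derived state is whichever differs from the outgroup's state, so for ocelli absent, serrated mandibles the derived state is 'no', and for the remaining characters it is 'yes'.
ocelli absent: derived state 'no' in E and G only — synapomorphy for {E, G}.
All ingroup taxa share the derived state 'yes' for fruit dehiscent; it defines the ingroup but does not resolve relationships within it.
Only A and Z show the derived state 'no' for serrated mandibles, supporting them as a clade.
Most parsimonious ingroup topology: ((Z,A),(G,E)).
Z and A form a cherry on this tree, so they are sister taxa.

A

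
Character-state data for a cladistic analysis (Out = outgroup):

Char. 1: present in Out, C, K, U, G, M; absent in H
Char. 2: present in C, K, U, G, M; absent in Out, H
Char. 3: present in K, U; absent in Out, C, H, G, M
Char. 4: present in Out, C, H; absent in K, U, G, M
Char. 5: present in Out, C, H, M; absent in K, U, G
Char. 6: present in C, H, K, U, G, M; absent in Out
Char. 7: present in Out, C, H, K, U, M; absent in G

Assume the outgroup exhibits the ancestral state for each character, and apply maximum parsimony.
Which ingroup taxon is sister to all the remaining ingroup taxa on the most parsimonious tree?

H

Character polarity is set by the outgroup: the derived state is whichever differs from the outgroup's state, so for Char. 1, Char. 4, Char. 5, Char. 7 the derived state is 'absent', and for the remaining characters it is 'present'.
Char. 1: derived state 'absent' in H only — an autapomorphy, so it tells us nothing about relationships among taxa.
Only C, G, K, M, and U show the derived state 'present' for Char. 2, supporting them as a clade.
Char. 3: derived state 'present' in K and U only — synapomorphy for {K, U}.
Only G, K, M, and U show the derived state 'absent' for Char. 4, supporting them as a clade.
Char. 5 (derived state 'absent') is shared by G, K, and U — a synapomorphy uniting that clade.
Char. 6 (derived state 'present') is shared by all ingroup taxa — unites the whole ingroup.
Char. 7: derived state 'absent' in G only — an autapomorphy, so it tells us nothing about relationships among taxa.
Most parsimonious ingroup topology: ((C,(((K,U),G),M)),H).
H is sister to the clade containing all other ingroup taxa, so it is the earliest-diverging (most basal) ingroup lineage.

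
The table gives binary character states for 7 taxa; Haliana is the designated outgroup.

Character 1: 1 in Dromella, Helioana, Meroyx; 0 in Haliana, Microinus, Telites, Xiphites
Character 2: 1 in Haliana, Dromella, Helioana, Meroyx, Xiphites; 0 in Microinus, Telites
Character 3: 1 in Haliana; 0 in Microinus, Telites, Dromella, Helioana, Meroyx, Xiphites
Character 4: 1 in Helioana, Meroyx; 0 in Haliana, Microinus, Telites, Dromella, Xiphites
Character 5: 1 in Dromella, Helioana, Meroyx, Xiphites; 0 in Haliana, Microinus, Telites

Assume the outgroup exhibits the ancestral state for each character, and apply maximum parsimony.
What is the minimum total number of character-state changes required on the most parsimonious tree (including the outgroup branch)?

Character polarity is set by the outgroup: the derived state is whichever differs from the outgroup's state, so for Character 2, Character 3 the derived state is '0', and for the remaining characters it is '1'.
Character 1: derived state '1' in Dromella, Helioana, and Meroyx only — synapomorphy for {Dromella, Helioana, Meroyx}.
Character 2: derived state '0' in Microinus and Telites only — synapomorphy for {Microinus, Telites}.
Character 3 (derived state '0') is shared by all ingroup taxa — unites the whole ingroup.
Character 4: derived state '1' in Helioana and Meroyx only — synapomorphy for {Helioana, Meroyx}.
Only Dromella, Helioana, Meroyx, and Xiphites show the derived state '1' for Character 5, supporting them as a clade.
Most parsimonious ingroup topology: ((Microinus,Telites),((Dromella,(Helioana,Meroyx)),Xiphites)).
Changes per character on this tree: Character 1: 1; Character 2: 1; Character 3: 1; Character 4: 1; Character 5: 1.
Total = 5.

5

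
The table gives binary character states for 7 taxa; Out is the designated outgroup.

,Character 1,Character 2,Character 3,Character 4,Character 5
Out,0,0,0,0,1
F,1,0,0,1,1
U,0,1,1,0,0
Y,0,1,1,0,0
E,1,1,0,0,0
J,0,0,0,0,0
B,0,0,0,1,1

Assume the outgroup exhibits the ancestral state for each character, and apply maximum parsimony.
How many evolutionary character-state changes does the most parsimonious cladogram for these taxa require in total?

Character polarity is set by the outgroup: the derived state is whichever differs from the outgroup's state, so for Character 5 the derived state is '0', and for the remaining characters it is '1'.
Character 1 (state '1') occurs in E and F but conflicts with the nesting implied by the other characters — most parsimoniously interpreted as homoplasy.
Only E, U, and Y show the derived state '1' for Character 2, supporting them as a clade.
Character 3: derived state '1' in U and Y only — synapomorphy for {U, Y}.
Only B and F show the derived state '1' for Character 4, supporting them as a clade.
Only E, J, U, and Y show the derived state '0' for Character 5, supporting them as a clade.
Most parsimonious ingroup topology: ((F,B),(((U,Y),E),J)).
Changes per character on this tree: Character 1: 2; Character 2: 1; Character 3: 1; Character 4: 1; Character 5: 1.
Total = 6.

6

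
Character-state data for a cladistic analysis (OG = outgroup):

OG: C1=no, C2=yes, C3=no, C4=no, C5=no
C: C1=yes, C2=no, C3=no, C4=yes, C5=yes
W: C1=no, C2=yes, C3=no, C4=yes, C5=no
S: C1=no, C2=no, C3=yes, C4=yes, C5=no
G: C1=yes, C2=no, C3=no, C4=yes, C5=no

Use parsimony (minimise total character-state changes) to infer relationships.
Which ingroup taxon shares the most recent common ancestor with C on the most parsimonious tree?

G

Character polarity is set by the outgroup: the derived state is whichever differs from the outgroup's state, so for C2 the derived state is 'no', and for the remaining characters it is 'yes'.
Only C and G show the derived state 'yes' for C1, supporting them as a clade.
C2: derived state 'no' in C, G, and S only — synapomorphy for {C, G, S}.
C3 (derived state 'yes') is unique to S (autapomorphy; uninformative for grouping).
All ingroup taxa share the derived state 'yes' for C4; it defines the ingroup but does not resolve relationships within it.
C5 (derived state 'yes') is unique to C (autapomorphy; uninformative for grouping).
Most parsimonious ingroup topology: (((C,G),S),W).
C and G form a cherry on this tree, so they are sister taxa.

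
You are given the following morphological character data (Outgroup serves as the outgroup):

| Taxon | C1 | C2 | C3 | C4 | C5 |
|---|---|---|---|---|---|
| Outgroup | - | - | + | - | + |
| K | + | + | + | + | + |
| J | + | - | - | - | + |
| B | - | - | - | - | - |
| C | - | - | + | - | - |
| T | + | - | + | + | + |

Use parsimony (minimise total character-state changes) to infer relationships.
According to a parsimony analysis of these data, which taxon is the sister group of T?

K

Character polarity is set by the outgroup: the derived state is whichever differs from the outgroup's state, so for C3, C5 the derived state is '-', and for the remaining characters it is '+'.
C1 (derived state '+') is shared by J, K, and T — a synapomorphy uniting that clade.
C2: derived state '+' in K only — an autapomorphy, so it tells us nothing about relationships among taxa.
C3 groups B and J, which is incompatible with the clades supported by the remaining characters; treating it as convergent (homoplasy) costs fewer steps than any alternative tree.
C4 (derived state '+') is shared by K and T — a synapomorphy uniting that clade.
C5: derived state '-' in B and C only — synapomorphy for {B, C}.
Most parsimonious ingroup topology: (((K,T),J),(B,C)).
T and K form a cherry on this tree, so they are sister taxa.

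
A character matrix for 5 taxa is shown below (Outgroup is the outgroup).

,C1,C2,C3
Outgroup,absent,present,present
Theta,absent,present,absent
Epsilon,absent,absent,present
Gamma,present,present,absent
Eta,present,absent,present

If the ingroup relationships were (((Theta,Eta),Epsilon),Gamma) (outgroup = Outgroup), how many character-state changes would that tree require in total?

Map each character onto (((Theta,Eta),Epsilon),Gamma) (rooted by Outgroup) and count the minimum state changes it requires (Fitch parsimony):
C1: 2; C2: 2; C3: 2.
Total tree length = 6.

6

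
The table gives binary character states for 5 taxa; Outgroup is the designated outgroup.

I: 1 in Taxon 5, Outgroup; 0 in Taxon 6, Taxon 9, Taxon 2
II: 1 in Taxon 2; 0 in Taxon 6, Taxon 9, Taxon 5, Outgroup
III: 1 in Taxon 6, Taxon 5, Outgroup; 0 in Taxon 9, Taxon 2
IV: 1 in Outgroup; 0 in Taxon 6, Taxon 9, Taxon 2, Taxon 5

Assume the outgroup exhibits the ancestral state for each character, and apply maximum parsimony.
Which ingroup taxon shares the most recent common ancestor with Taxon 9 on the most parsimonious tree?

Taxon 2

Character polarity is set by the outgroup: the derived state is whichever differs from the outgroup's state, so for I, III, IV the derived state is '0', and for the remaining characters it is '1'.
Only Taxon 2, Taxon 6, and Taxon 9 show the derived state '0' for I, supporting them as a clade.
II (derived state '1') is unique to Taxon 2 (autapomorphy; uninformative for grouping).
III: derived state '0' in Taxon 2 and Taxon 9 only — synapomorphy for {Taxon 2, Taxon 9}.
All ingroup taxa share the derived state '0' for IV; it defines the ingroup but does not resolve relationships within it.
Most parsimonious ingroup topology: (((Taxon 2,Taxon 9),Taxon 6),Taxon 5).
Taxon 9 and Taxon 2 form a cherry on this tree, so they are sister taxa.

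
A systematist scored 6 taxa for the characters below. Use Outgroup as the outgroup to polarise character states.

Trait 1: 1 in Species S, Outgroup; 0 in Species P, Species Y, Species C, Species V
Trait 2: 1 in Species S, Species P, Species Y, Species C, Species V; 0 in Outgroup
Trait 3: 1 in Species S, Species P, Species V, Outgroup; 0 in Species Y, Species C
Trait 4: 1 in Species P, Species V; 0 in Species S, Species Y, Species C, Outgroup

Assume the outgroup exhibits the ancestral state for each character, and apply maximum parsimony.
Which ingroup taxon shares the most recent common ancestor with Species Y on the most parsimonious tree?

Character polarity is set by the outgroup: the derived state is whichever differs from the outgroup's state, so for Trait 1, Trait 3 the derived state is '0', and for the remaining characters it is '1'.
Trait 1 (derived state '0') is shared by Species C, Species P, Species V, and Species Y — a synapomorphy uniting that clade.
Trait 2 (derived state '1') is shared by all ingroup taxa — unites the whole ingroup.
Trait 3: derived state '0' in Species C and Species Y only — synapomorphy for {Species C, Species Y}.
Trait 4: derived state '1' in Species P and Species V only — synapomorphy for {Species P, Species V}.
Most parsimonious ingroup topology: (Species S,((Species Y,Species C),(Species P,Species V))).
Species Y and Species C form a cherry on this tree, so they are sister taxa.

Species C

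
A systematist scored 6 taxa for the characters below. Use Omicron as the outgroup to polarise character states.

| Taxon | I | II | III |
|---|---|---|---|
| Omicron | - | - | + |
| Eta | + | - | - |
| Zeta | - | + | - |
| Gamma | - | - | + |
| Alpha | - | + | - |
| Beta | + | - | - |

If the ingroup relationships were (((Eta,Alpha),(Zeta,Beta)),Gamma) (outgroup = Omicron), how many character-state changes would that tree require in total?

Map each character onto (((Eta,Alpha),(Zeta,Beta)),Gamma) (rooted by Omicron) and count the minimum state changes it requires (Fitch parsimony):
I: 2; II: 2; III: 1.
Total tree length = 5.

5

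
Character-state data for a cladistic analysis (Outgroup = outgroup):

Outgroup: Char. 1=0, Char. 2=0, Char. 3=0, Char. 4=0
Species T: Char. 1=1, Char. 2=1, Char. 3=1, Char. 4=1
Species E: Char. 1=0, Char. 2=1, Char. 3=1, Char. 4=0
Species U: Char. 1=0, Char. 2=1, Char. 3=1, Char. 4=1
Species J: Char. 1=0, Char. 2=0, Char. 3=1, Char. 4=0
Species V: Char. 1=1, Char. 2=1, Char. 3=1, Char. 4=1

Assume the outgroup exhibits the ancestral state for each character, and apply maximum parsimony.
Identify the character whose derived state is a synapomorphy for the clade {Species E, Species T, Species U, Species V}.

The outgroup has state '0' for every character, so '1' is the derived state throughout.
Char. 1 (derived state '1') is shared by Species T and Species V — a synapomorphy uniting that clade.
Char. 2: derived state '1' in Species E, Species T, Species U, and Species V only — synapomorphy for {Species E, Species T, Species U, Species V}.
All ingroup taxa share the derived state '1' for Char. 3; it defines the ingroup but does not resolve relationships within it.
Char. 4: derived state '1' in Species T, Species U, and Species V only — synapomorphy for {Species T, Species U, Species V}.
Most parsimonious ingroup topology: ((((Species T,Species V),Species U),Species E),Species J).
The clade {Species E, Species T, Species U, Species V} is supported by Char. 2: its derived state '1' occurs in exactly those taxa and in no other taxon (including the outgroup).

Char. 2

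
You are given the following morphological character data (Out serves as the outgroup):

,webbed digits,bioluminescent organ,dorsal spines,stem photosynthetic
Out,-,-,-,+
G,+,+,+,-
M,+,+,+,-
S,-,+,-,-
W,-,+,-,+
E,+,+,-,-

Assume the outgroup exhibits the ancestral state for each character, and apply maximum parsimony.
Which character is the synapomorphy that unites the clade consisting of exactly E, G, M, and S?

stem photosynthetic

Character polarity is set by the outgroup: the derived state is whichever differs from the outgroup's state, so for stem photosynthetic the derived state is '-', and for the remaining characters it is '+'.
webbed digits: derived state '+' in E, G, and M only — synapomorphy for {E, G, M}.
bioluminescent organ (derived state '+') is shared by all ingroup taxa — unites the whole ingroup.
dorsal spines: derived state '+' in G and M only — synapomorphy for {G, M}.
stem photosynthetic: derived state '-' in E, G, M, and S only — synapomorphy for {E, G, M, S}.
Most parsimonious ingroup topology: ((((G,M),E),S),W).
The clade {E, G, M, S} is supported by stem photosynthetic: its derived state '-' occurs in exactly those taxa and in no other taxon (including the outgroup).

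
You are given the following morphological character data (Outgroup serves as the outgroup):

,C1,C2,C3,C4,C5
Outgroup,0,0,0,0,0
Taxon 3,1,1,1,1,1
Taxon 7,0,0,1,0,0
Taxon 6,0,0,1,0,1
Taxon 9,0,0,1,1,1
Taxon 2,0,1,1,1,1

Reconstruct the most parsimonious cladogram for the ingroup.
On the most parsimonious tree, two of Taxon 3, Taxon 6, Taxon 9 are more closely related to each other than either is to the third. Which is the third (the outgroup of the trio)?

The outgroup has state '0' for every character, so '1' is the derived state throughout.
C1 (derived state '1') is unique to Taxon 3 (autapomorphy; uninformative for grouping).
C2 (derived state '1') is shared by Taxon 2 and Taxon 3 — a synapomorphy uniting that clade.
All ingroup taxa share the derived state '1' for C3; it defines the ingroup but does not resolve relationships within it.
C4: derived state '1' in Taxon 2, Taxon 3, and Taxon 9 only — synapomorphy for {Taxon 2, Taxon 3, Taxon 9}.
Only Taxon 2, Taxon 3, Taxon 6, and Taxon 9 show the derived state '1' for C5, supporting them as a clade.
Most parsimonious ingroup topology: ((((Taxon 3,Taxon 2),Taxon 9),Taxon 6),Taxon 7).
Taxon 3 and Taxon 9 share a more recent common ancestor with each other than either does with Taxon 6, so Taxon 6 is the least closely related of the three.

Taxon 6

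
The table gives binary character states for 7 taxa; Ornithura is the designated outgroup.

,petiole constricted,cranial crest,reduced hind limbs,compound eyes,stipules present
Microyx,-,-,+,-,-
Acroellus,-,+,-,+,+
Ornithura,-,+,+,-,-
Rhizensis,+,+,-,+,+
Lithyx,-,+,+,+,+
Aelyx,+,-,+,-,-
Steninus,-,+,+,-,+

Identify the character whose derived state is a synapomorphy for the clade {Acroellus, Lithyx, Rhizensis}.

Character polarity is set by the outgroup: the derived state is whichever differs from the outgroup's state, so for cranial crest, reduced hind limbs the derived state is '-', and for the remaining characters it is '+'.
petiole constricted groups Aelyx and Rhizensis, which is incompatible with the clades supported by the remaining characters; treating it as convergent (homoplasy) costs fewer steps than any alternative tree.
Only Aelyx and Microyx show the derived state '-' for cranial crest, supporting them as a clade.
reduced hind limbs (derived state '-') is shared by Acroellus and Rhizensis — a synapomorphy uniting that clade.
Only Acroellus, Lithyx, and Rhizensis show the derived state '+' for compound eyes, supporting them as a clade.
stipules present (derived state '+') is shared by Acroellus, Lithyx, Rhizensis, and Steninus — a synapomorphy uniting that clade.
Most parsimonious ingroup topology: ((Aelyx,Microyx),(((Rhizensis,Acroellus),Lithyx),Steninus)).
The clade {Acroellus, Lithyx, Rhizensis} is supported by compound eyes: its derived state '+' occurs in exactly those taxa and in no other taxon (including the outgroup).

compound eyes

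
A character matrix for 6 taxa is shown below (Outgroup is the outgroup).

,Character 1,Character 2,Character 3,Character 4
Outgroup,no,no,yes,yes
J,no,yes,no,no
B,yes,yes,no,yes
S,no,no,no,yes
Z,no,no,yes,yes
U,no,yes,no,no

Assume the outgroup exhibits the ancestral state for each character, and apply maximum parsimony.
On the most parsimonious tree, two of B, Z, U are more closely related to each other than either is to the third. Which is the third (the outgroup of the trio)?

Z

Character polarity is set by the outgroup: the derived state is whichever differs from the outgroup's state, so for Character 3, Character 4 the derived state is 'no', and for the remaining characters it is 'yes'.
Character 1 (derived state 'yes') is unique to B (autapomorphy; uninformative for grouping).
Character 2: derived state 'yes' in B, J, and U only — synapomorphy for {B, J, U}.
Character 3 (derived state 'no') is shared by B, J, S, and U — a synapomorphy uniting that clade.
Only J and U show the derived state 'no' for Character 4, supporting them as a clade.
Most parsimonious ingroup topology: ((((J,U),B),S),Z).
U and B share a more recent common ancestor with each other than either does with Z, so Z is the least closely related of the three.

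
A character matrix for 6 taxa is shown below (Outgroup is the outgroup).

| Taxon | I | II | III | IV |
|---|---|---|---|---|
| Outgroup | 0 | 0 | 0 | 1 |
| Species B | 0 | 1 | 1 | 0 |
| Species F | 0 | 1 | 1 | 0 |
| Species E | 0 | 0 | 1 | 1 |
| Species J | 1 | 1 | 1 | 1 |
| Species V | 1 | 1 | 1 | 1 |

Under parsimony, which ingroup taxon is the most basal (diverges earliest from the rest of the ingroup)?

Character polarity is set by the outgroup: the derived state is whichever differs from the outgroup's state, so for IV the derived state is '0', and for the remaining characters it is '1'.
I: derived state '1' in Species J and Species V only — synapomorphy for {Species J, Species V}.
II: derived state '1' in Species B, Species F, Species J, and Species V only — synapomorphy for {Species B, Species F, Species J, Species V}.
III (derived state '1') is shared by all ingroup taxa — unites the whole ingroup.
IV: derived state '0' in Species B and Species F only — synapomorphy for {Species B, Species F}.
Most parsimonious ingroup topology: (((Species B,Species F),(Species J,Species V)),Species E).
Species E is sister to the clade containing all other ingroup taxa, so it is the earliest-diverging (most basal) ingroup lineage.

Species E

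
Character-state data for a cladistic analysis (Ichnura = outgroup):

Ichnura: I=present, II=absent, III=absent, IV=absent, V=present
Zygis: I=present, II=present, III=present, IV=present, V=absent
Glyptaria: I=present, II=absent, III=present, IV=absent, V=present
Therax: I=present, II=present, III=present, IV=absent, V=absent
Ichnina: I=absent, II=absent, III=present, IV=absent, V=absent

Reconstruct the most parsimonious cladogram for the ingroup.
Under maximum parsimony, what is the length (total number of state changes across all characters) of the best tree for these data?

Character polarity is set by the outgroup: the derived state is whichever differs from the outgroup's state, so for I, V the derived state is 'absent', and for the remaining characters it is 'present'.
I (derived state 'absent') is unique to Ichnina (autapomorphy; uninformative for grouping).
Only Therax and Zygis show the derived state 'present' for II, supporting them as a clade.
All ingroup taxa share the derived state 'present' for III; it defines the ingroup but does not resolve relationships within it.
IV (derived state 'present') is unique to Zygis (autapomorphy; uninformative for grouping).
Only Ichnina, Therax, and Zygis show the derived state 'absent' for V, supporting them as a clade.
Most parsimonious ingroup topology: (((Zygis,Therax),Ichnina),Glyptaria).
Changes per character on this tree: I: 1; II: 1; III: 1; IV: 1; V: 1.
Total = 5.

5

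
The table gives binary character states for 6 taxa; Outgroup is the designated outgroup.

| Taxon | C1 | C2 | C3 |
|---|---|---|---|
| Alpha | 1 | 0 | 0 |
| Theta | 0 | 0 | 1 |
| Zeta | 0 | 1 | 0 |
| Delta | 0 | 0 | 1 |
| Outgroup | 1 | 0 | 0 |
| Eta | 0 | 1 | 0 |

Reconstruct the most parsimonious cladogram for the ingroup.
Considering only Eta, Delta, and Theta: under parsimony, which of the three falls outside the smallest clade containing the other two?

Character polarity is set by the outgroup: the derived state is whichever differs from the outgroup's state, so for C1 the derived state is '0', and for the remaining characters it is '1'.
C1: derived state '0' in Delta, Eta, Theta, and Zeta only — synapomorphy for {Delta, Eta, Theta, Zeta}.
C2 (derived state '1') is shared by Eta and Zeta — a synapomorphy uniting that clade.
C3 (derived state '1') is shared by Delta and Theta — a synapomorphy uniting that clade.
Most parsimonious ingroup topology: (Alpha,((Theta,Delta),(Zeta,Eta))).
Theta and Delta share a more recent common ancestor with each other than either does with Eta, so Eta is the least closely related of the three.

Eta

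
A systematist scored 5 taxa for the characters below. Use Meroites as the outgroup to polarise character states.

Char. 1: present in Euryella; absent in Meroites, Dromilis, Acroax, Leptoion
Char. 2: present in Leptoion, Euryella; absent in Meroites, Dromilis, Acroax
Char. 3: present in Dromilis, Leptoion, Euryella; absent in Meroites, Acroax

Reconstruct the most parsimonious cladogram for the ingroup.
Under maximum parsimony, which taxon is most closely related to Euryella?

The outgroup has state 'absent' for every character, so 'present' is the derived state throughout.
Char. 1 (derived state 'present') is unique to Euryella (autapomorphy; uninformative for grouping).
Char. 2 (derived state 'present') is shared by Euryella and Leptoion — a synapomorphy uniting that clade.
Char. 3 (derived state 'present') is shared by Dromilis, Euryella, and Leptoion — a synapomorphy uniting that clade.
Most parsimonious ingroup topology: ((Dromilis,(Leptoion,Euryella)),Acroax).
Euryella and Leptoion form a cherry on this tree, so they are sister taxa.

Leptoion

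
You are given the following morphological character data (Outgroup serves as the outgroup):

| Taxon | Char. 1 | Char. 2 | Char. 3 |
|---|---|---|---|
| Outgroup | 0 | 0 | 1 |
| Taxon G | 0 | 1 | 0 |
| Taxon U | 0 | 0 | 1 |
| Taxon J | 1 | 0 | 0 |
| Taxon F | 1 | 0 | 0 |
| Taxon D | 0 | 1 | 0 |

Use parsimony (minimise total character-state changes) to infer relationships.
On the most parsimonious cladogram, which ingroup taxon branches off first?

Taxon U

Character polarity is set by the outgroup: the derived state is whichever differs from the outgroup's state, so for Char. 3 the derived state is '0', and for the remaining characters it is '1'.
Char. 1 (derived state '1') is shared by Taxon F and Taxon J — a synapomorphy uniting that clade.
Only Taxon D and Taxon G show the derived state '1' for Char. 2, supporting them as a clade.
Only Taxon D, Taxon F, Taxon G, and Taxon J show the derived state '0' for Char. 3, supporting them as a clade.
Most parsimonious ingroup topology: (((Taxon F,Taxon J),(Taxon D,Taxon G)),Taxon U).
Taxon U is sister to the clade containing all other ingroup taxa, so it is the earliest-diverging (most basal) ingroup lineage.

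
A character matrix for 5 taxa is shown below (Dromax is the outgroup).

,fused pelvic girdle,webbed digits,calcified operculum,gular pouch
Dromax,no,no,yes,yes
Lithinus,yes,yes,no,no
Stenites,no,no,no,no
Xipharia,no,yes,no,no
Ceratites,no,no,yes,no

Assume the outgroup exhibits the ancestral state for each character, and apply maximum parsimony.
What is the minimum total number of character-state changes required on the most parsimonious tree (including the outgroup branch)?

Character polarity is set by the outgroup: the derived state is whichever differs from the outgroup's state, so for calcified operculum, gular pouch the derived state is 'no', and for the remaining characters it is 'yes'.
fused pelvic girdle: derived state 'yes' in Lithinus only — an autapomorphy, so it tells us nothing about relationships among taxa.
Only Lithinus and Xipharia show the derived state 'yes' for webbed digits, supporting them as a clade.
calcified operculum (derived state 'no') is shared by Lithinus, Stenites, and Xipharia — a synapomorphy uniting that clade.
All ingroup taxa share the derived state 'no' for gular pouch; it defines the ingroup but does not resolve relationships within it.
Most parsimonious ingroup topology: (((Lithinus,Xipharia),Stenites),Ceratites).
Changes per character on this tree: fused pelvic girdle: 1; webbed digits: 1; calcified operculum: 1; gular pouch: 1.
Total = 4.

4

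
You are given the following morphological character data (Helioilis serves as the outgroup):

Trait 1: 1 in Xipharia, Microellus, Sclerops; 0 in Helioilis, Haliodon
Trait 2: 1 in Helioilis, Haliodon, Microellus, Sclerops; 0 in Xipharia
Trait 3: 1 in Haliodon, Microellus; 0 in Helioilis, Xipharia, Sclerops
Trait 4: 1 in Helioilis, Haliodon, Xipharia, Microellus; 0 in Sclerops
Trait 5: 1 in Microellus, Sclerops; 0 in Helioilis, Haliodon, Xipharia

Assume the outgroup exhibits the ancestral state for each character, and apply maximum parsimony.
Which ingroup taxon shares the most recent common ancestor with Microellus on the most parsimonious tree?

Sclerops

Character polarity is set by the outgroup: the derived state is whichever differs from the outgroup's state, so for Trait 2, Trait 4 the derived state is '0', and for the remaining characters it is '1'.
Only Microellus, Sclerops, and Xipharia show the derived state '1' for Trait 1, supporting them as a clade.
Trait 2 (derived state '0') is unique to Xipharia (autapomorphy; uninformative for grouping).
Trait 3 (state '1') occurs in Haliodon and Microellus but conflicts with the nesting implied by the other characters — most parsimoniously interpreted as homoplasy.
Trait 4: derived state '0' in Sclerops only — an autapomorphy, so it tells us nothing about relationships among taxa.
Only Microellus and Sclerops show the derived state '1' for Trait 5, supporting them as a clade.
Most parsimonious ingroup topology: (Haliodon,(Xipharia,(Microellus,Sclerops))).
Microellus and Sclerops form a cherry on this tree, so they are sister taxa.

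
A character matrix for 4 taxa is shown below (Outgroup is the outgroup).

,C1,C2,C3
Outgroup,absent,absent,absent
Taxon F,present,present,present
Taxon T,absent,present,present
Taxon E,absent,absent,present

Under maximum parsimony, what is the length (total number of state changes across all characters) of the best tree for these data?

The outgroup has state 'absent' for every character, so 'present' is the derived state throughout.
C1 (derived state 'present') is unique to Taxon F (autapomorphy; uninformative for grouping).
C2 (derived state 'present') is shared by Taxon F and Taxon T — a synapomorphy uniting that clade.
All ingroup taxa share the derived state 'present' for C3; it defines the ingroup but does not resolve relationships within it.
Most parsimonious ingroup topology: ((Taxon F,Taxon T),Taxon E).
Changes per character on this tree: C1: 1; C2: 1; C3: 1.
Total = 3.

3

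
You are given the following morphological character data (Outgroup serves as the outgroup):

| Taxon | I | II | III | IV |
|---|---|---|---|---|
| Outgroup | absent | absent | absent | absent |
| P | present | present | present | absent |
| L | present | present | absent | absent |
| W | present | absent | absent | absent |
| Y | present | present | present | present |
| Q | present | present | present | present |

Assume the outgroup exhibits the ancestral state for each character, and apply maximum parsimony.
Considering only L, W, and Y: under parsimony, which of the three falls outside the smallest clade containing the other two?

The outgroup has state 'absent' for every character, so 'present' is the derived state throughout.
I (derived state 'present') is shared by all ingroup taxa — unites the whole ingroup.
II (derived state 'present') is shared by L, P, Q, and Y — a synapomorphy uniting that clade.
Only P, Q, and Y show the derived state 'present' for III, supporting them as a clade.
IV (derived state 'present') is shared by Q and Y — a synapomorphy uniting that clade.
Most parsimonious ingroup topology: (((P,(Y,Q)),L),W).
L and Y share a more recent common ancestor with each other than either does with W, so W is the least closely related of the three.

W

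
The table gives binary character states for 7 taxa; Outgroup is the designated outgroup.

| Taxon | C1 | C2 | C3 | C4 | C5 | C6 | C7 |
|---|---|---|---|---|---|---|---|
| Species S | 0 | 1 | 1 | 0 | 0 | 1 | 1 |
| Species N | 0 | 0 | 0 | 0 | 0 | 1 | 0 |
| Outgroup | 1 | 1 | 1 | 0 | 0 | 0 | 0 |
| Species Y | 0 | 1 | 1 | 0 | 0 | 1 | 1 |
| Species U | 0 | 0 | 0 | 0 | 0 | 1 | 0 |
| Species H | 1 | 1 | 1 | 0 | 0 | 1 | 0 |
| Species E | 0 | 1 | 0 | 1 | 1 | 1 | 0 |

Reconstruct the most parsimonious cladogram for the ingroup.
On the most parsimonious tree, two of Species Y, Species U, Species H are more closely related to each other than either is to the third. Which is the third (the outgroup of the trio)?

Character polarity is set by the outgroup: the derived state is whichever differs from the outgroup's state, so for C1, C2, C3 the derived state is '0', and for the remaining characters it is '1'.
Only Species E, Species N, Species S, Species U, and Species Y show the derived state '0' for C1, supporting them as a clade.
Only Species N and Species U show the derived state '0' for C2, supporting them as a clade.
Only Species E, Species N, and Species U show the derived state '0' for C3, supporting them as a clade.
C4 (derived state '1') is unique to Species E (autapomorphy; uninformative for grouping).
C5 (derived state '1') is unique to Species E (autapomorphy; uninformative for grouping).
C6 (derived state '1') is shared by all ingroup taxa — unites the whole ingroup.
C7: derived state '1' in Species S and Species Y only — synapomorphy for {Species S, Species Y}.
Most parsimonious ingroup topology: (Species H,(((Species U,Species N),Species E),(Species Y,Species S))).
Species U and Species Y share a more recent common ancestor with each other than either does with Species H, so Species H is the least closely related of the three.

Species H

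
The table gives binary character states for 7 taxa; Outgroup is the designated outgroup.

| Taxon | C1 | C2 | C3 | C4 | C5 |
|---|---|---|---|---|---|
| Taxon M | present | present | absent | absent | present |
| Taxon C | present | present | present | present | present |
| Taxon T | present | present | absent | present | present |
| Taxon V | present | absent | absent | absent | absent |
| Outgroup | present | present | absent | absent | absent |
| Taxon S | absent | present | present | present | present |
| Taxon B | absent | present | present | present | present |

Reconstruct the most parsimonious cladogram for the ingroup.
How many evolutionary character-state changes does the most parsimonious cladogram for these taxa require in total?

5

Character polarity is set by the outgroup: the derived state is whichever differs from the outgroup's state, so for C1, C2 the derived state is 'absent', and for the remaining characters it is 'present'.
C1 (derived state 'absent') is shared by Taxon B and Taxon S — a synapomorphy uniting that clade.
C2: derived state 'absent' in Taxon V only — an autapomorphy, so it tells us nothing about relationships among taxa.
C3: derived state 'present' in Taxon B, Taxon C, and Taxon S only — synapomorphy for {Taxon B, Taxon C, Taxon S}.
Only Taxon B, Taxon C, Taxon S, and Taxon T show the derived state 'present' for C4, supporting them as a clade.
C5: derived state 'present' in Taxon B, Taxon C, Taxon M, Taxon S, and Taxon T only — synapomorphy for {Taxon B, Taxon C, Taxon M, Taxon S, Taxon T}.
Most parsimonious ingroup topology: (((Taxon T,((Taxon B,Taxon S),Taxon C)),Taxon M),Taxon V).
Changes per character on this tree: C1: 1; C2: 1; C3: 1; C4: 1; C5: 1.
Total = 5.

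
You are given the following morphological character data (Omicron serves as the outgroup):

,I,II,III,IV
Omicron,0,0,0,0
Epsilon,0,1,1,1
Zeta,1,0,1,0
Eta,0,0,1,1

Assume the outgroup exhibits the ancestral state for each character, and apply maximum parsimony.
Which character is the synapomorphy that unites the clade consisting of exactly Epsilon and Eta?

IV

The outgroup has state '0' for every character, so '1' is the derived state throughout.
I (derived state '1') is unique to Zeta (autapomorphy; uninformative for grouping).
II: derived state '1' in Epsilon only — an autapomorphy, so it tells us nothing about relationships among taxa.
All ingroup taxa share the derived state '1' for III; it defines the ingroup but does not resolve relationships within it.
IV: derived state '1' in Epsilon and Eta only — synapomorphy for {Epsilon, Eta}.
Most parsimonious ingroup topology: ((Epsilon,Eta),Zeta).
The clade {Epsilon, Eta} is supported by IV: its derived state '1' occurs in exactly those taxa and in no other taxon (including the outgroup).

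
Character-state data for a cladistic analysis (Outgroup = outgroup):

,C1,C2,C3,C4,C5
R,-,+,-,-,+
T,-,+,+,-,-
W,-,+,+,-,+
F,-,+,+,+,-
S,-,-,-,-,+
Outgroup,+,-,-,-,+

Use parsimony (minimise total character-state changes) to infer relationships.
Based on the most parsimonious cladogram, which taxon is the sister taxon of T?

F

Character polarity is set by the outgroup: the derived state is whichever differs from the outgroup's state, so for C1, C5 the derived state is '-', and for the remaining characters it is '+'.
C1 (derived state '-') is shared by all ingroup taxa — unites the whole ingroup.
Only F, R, T, and W show the derived state '+' for C2, supporting them as a clade.
Only F, T, and W show the derived state '+' for C3, supporting them as a clade.
C4: derived state '+' in F only — an autapomorphy, so it tells us nothing about relationships among taxa.
C5 (derived state '-') is shared by F and T — a synapomorphy uniting that clade.
Most parsimonious ingroup topology: ((R,(W,(F,T))),S).
T and F form a cherry on this tree, so they are sister taxa.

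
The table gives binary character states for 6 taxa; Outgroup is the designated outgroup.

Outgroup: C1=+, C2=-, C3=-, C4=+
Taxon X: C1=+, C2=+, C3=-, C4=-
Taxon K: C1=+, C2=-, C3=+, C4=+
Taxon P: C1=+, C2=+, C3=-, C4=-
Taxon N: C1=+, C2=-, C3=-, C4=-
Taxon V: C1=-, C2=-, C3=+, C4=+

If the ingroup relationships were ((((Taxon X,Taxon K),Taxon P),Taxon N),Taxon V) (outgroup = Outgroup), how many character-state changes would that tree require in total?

Map each character onto ((((Taxon X,Taxon K),Taxon P),Taxon N),Taxon V) (rooted by Outgroup) and count the minimum state changes it requires (Fitch parsimony):
C1: 1; C2: 2; C3: 2; C4: 2.
Total tree length = 7.

7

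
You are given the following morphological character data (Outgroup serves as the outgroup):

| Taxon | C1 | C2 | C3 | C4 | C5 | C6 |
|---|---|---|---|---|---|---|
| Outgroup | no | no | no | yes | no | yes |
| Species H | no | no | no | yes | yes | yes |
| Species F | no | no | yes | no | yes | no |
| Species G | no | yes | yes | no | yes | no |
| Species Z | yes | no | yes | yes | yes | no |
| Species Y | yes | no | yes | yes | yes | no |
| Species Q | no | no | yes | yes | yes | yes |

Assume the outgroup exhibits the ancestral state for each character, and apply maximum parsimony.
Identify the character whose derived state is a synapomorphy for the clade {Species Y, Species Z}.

C1

Character polarity is set by the outgroup: the derived state is whichever differs from the outgroup's state, so for C4, C6 the derived state is 'no', and for the remaining characters it is 'yes'.
C1 (derived state 'yes') is shared by Species Y and Species Z — a synapomorphy uniting that clade.
C2 (derived state 'yes') is unique to Species G (autapomorphy; uninformative for grouping).
C3: derived state 'yes' in Species F, Species G, Species Q, Species Y, and Species Z only — synapomorphy for {Species F, Species G, Species Q, Species Y, Species Z}.
C4: derived state 'no' in Species F and Species G only — synapomorphy for {Species F, Species G}.
All ingroup taxa share the derived state 'yes' for C5; it defines the ingroup but does not resolve relationships within it.
C6: derived state 'no' in Species F, Species G, Species Y, and Species Z only — synapomorphy for {Species F, Species G, Species Y, Species Z}.
Most parsimonious ingroup topology: (Species H,(((Species F,Species G),(Species Z,Species Y)),Species Q)).
The clade {Species Y, Species Z} is supported by C1: its derived state 'yes' occurs in exactly those taxa and in no other taxon (including the outgroup).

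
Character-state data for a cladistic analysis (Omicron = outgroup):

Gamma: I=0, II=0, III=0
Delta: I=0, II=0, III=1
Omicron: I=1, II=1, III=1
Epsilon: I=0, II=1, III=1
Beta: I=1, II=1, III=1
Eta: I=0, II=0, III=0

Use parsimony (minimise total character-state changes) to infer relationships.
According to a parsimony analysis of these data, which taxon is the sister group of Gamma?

Eta

The outgroup has state '1' for every character, so '0' is the derived state throughout.
Only Delta, Epsilon, Eta, and Gamma show the derived state '0' for I, supporting them as a clade.
II (derived state '0') is shared by Delta, Eta, and Gamma — a synapomorphy uniting that clade.
III (derived state '0') is shared by Eta and Gamma — a synapomorphy uniting that clade.
Most parsimonious ingroup topology: ((((Eta,Gamma),Delta),Epsilon),Beta).
Gamma and Eta form a cherry on this tree, so they are sister taxa.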